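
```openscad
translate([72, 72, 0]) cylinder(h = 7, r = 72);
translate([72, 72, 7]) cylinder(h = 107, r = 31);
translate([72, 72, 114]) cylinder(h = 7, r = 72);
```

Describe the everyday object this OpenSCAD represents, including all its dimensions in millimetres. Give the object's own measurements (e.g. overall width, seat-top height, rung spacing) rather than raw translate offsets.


A spool: two coaxial disc flanges of radius 72 mm and thickness 7 mm, joined by a core cylinder of radius 31 mm and height 107 mm. The lower flange rests on z = 0 and the three cylinders share a vertical axis.


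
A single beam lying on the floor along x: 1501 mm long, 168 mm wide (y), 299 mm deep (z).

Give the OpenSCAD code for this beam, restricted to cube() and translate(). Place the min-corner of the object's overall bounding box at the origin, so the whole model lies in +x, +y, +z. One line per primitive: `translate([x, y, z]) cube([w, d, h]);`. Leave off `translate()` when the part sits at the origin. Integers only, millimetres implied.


cube([1501, 168, 299]);


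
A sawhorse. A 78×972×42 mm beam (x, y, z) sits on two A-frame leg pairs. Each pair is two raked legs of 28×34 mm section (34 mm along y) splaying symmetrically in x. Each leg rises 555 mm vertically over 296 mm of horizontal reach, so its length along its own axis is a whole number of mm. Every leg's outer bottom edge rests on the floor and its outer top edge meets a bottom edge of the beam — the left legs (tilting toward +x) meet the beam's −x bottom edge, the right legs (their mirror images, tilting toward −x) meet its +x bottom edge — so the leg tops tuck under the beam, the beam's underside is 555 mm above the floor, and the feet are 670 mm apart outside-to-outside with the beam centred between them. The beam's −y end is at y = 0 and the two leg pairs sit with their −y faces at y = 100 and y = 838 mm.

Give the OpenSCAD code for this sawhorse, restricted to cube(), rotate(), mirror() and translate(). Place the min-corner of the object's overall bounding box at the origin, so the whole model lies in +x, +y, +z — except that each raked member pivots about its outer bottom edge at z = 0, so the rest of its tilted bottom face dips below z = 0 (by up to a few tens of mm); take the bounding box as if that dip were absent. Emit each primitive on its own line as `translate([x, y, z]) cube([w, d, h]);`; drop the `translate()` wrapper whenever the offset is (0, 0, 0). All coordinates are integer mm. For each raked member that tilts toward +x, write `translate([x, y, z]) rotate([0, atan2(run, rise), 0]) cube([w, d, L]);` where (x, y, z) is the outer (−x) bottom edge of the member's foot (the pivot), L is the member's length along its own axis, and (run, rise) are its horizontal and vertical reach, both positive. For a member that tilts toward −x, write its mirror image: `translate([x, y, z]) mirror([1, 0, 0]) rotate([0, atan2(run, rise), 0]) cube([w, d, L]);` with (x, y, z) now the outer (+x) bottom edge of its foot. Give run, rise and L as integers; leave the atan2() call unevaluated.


translate([296, 0, 555]) cube([78, 972, 42]);
translate([0, 100, 0]) rotate([0, atan2(296, 555), 0]) cube([28, 34, 629]);
translate([670, 100, 0]) mirror([1, 0, 0]) rotate([0, atan2(296, 555), 0]) cube([28, 34, 629]);
translate([0, 838, 0]) rotate([0, atan2(296, 555), 0]) cube([28, 34, 629]);
translate([670, 838, 0]) mirror([1, 0, 0]) rotate([0, atan2(296, 555), 0]) cube([28, 34, 629]);


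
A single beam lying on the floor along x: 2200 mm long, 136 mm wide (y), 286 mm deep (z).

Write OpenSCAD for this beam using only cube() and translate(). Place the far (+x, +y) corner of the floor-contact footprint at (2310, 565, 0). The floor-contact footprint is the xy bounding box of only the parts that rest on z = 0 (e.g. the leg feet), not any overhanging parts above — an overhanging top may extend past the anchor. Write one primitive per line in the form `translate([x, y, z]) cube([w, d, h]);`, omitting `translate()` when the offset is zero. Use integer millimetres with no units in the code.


translate([110, 429, 0]) cube([2200, 136, 286]);


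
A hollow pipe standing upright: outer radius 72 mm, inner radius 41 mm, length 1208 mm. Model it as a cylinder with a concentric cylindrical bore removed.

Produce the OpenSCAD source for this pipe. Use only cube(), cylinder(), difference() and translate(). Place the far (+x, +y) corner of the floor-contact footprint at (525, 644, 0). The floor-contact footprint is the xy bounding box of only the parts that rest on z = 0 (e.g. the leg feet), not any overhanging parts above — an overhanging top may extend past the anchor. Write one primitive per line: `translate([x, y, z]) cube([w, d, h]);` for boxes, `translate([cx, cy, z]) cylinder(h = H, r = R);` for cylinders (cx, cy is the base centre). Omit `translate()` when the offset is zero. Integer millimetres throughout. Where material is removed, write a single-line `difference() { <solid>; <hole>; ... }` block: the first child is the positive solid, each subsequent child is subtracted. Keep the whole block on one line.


difference() { translate([453, 572, 0]) cylinder(h = 1208, r = 72); translate([453, 572, 0]) cylinder(h = 1208, r = 41); }


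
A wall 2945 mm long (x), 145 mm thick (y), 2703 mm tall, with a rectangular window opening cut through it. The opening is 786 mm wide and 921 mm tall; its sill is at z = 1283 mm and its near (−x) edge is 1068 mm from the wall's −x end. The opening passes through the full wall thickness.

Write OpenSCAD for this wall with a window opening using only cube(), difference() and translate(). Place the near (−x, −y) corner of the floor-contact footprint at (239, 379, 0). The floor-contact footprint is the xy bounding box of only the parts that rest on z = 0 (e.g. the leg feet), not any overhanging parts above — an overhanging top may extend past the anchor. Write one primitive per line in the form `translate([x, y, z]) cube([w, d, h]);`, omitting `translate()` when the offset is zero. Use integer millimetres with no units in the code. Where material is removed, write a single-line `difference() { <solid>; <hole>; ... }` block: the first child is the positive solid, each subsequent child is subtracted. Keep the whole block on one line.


difference() { translate([239, 379, 0]) cube([2945, 145, 2703]); translate([1307, 379, 1283]) cube([786, 145, 921]); }


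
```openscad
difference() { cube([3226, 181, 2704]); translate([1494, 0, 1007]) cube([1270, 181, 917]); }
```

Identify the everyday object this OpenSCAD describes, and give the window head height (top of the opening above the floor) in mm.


A wall with a window opening. The window head height is 1924 mm.

A wall with a rectangular opening subtracted — a window. Sill at z = 1007, opening 917 mm tall, so the head is at 1007 + 917 = 1924 mm.


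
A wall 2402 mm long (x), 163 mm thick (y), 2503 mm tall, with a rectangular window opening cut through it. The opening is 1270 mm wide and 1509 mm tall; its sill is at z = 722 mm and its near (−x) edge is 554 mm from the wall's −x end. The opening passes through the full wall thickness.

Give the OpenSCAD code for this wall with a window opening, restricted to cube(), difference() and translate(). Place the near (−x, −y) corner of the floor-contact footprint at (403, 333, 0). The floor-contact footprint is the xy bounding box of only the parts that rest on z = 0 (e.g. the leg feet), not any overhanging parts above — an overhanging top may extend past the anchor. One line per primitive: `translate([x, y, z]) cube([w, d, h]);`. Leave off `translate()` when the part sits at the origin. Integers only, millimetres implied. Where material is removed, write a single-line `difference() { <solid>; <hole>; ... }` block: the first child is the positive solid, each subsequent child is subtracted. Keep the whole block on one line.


difference() { translate([403, 333, 0]) cube([2402, 163, 2503]); translate([957, 333, 722]) cube([1270, 163, 1509]); }


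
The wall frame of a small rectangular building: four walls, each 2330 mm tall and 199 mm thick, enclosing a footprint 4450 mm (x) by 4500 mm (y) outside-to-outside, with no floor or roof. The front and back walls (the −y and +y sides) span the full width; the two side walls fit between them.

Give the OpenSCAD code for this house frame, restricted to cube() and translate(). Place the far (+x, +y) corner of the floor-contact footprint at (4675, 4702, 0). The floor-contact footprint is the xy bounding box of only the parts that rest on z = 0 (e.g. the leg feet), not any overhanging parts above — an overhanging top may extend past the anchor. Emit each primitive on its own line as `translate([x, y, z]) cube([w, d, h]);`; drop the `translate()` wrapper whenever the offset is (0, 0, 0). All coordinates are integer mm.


translate([225, 202, 0]) cube([4450, 199, 2330]);
translate([225, 4503, 0]) cube([4450, 199, 2330]);
translate([225, 401, 0]) cube([199, 4102, 2330]);
translate([4476, 401, 0]) cube([199, 4102, 2330]);


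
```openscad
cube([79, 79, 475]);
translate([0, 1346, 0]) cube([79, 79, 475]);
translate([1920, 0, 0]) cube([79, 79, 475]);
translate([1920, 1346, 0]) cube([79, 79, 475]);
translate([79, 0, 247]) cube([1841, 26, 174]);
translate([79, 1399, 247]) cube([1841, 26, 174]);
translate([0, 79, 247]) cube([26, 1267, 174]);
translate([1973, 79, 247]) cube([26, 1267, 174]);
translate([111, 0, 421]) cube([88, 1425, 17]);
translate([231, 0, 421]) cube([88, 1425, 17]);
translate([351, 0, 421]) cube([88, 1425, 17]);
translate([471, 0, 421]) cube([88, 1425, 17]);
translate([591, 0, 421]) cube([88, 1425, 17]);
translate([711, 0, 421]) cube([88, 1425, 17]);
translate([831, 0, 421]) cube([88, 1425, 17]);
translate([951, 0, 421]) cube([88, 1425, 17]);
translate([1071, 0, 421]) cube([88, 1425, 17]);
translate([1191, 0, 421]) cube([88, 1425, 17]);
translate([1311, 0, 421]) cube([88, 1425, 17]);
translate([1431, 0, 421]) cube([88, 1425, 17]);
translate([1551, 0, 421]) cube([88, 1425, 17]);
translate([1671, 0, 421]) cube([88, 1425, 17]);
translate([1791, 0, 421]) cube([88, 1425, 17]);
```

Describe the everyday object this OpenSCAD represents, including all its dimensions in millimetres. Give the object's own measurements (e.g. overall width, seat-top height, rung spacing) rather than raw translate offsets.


A bed frame 1999 mm long (x) by 1425 mm wide (y). Four 79×79 mm corner posts, 475 mm tall, at the corners of the footprint. Four rails of 26 mm thickness and 174 mm height run between adjacent posts with their undersides at z = 247 mm, their outer faces flush with the outside of the frame (the two x-running rails run between the posts' inner faces; the two y-running rails run between the posts' inner faces). 15 slats, each 88 mm wide (x) and 17 mm thick, lie across the top of the two x-running rails, running the full 1425 mm width of the frame in y; along x they sit between the end posts with a 32 mm gap after the −x posts and between neighbouring slats, leaving 41 mm before the +x posts.


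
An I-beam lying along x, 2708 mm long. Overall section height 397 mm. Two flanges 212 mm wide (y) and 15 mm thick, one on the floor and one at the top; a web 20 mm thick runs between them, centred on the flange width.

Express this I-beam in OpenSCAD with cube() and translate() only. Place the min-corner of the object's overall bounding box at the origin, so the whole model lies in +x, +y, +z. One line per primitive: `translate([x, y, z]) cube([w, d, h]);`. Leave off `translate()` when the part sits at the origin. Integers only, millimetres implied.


cube([2708, 212, 15]);
translate([0, 96, 15]) cube([2708, 20, 367]);
translate([0, 0, 382]) cube([2708, 212, 15]);


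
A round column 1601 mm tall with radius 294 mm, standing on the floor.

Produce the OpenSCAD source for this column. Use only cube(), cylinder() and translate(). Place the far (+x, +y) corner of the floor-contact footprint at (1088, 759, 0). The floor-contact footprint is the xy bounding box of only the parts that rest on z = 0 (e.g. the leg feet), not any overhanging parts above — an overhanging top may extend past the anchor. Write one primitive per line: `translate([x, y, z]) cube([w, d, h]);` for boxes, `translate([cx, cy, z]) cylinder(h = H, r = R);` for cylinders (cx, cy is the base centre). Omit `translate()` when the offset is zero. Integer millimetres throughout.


translate([794, 465, 0]) cylinder(h = 1601, r = 294);


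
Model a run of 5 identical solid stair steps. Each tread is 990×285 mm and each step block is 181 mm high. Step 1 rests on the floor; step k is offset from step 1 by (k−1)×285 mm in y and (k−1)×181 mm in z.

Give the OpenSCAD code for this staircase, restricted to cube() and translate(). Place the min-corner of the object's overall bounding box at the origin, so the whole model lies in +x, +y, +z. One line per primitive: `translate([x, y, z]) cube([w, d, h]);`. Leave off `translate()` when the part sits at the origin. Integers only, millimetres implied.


cube([990, 285, 181]);
translate([0, 285, 181]) cube([990, 285, 181]);
translate([0, 570, 362]) cube([990, 285, 181]);
translate([0, 855, 543]) cube([990, 285, 181]);
translate([0, 1140, 724]) cube([990, 285, 181]);


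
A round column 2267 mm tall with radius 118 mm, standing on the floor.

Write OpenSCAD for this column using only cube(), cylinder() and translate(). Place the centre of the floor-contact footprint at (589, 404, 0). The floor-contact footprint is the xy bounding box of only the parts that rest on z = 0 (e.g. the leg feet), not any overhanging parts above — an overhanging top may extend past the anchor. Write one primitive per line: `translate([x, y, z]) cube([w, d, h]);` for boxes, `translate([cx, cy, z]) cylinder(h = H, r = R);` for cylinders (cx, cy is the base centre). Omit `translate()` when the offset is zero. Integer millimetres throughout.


translate([589, 404, 0]) cylinder(h = 2267, r = 118);


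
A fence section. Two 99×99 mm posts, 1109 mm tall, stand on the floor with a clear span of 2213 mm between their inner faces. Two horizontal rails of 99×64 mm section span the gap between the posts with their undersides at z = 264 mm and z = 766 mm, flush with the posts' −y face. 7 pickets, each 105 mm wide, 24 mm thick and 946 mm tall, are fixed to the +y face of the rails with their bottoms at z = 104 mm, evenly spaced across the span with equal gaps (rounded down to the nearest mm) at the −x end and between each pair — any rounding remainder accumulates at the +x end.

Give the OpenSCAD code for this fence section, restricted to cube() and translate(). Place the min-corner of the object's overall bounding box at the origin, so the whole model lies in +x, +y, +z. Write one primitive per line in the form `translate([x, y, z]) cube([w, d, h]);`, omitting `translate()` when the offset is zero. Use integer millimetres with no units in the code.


cube([99, 99, 1109]);
translate([2312, 0, 0]) cube([99, 99, 1109]);
translate([99, 0, 264]) cube([2213, 99, 64]);
translate([99, 0, 766]) cube([2213, 99, 64]);
translate([283, 99, 104]) cube([105, 24, 946]);
translate([572, 99, 104]) cube([105, 24, 946]);
translate([861, 99, 104]) cube([105, 24, 946]);
translate([1150, 99, 104]) cube([105, 24, 946]);
translate([1439, 99, 104]) cube([105, 24, 946]);
translate([1728, 99, 104]) cube([105, 24, 946]);
translate([2017, 99, 104]) cube([105, 24, 946]);


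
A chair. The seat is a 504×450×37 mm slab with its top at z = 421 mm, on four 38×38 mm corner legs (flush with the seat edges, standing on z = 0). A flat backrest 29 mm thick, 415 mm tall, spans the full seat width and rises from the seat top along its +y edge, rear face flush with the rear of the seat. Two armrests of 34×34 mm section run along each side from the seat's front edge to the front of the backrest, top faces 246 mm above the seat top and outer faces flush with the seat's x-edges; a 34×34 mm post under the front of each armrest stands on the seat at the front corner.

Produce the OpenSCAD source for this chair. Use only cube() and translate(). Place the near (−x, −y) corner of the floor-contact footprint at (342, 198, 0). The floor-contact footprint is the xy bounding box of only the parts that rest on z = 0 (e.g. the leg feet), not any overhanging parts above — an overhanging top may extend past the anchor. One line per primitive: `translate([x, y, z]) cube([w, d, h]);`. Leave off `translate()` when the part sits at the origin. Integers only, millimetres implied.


// leg_h = 421 - 37 = 384
// arm post h = 246 - 34 = 212
translate([342, 198, 384]) cube([504, 450, 37]);
translate([342, 198, 0]) cube([38, 38, 384]);
translate([808, 198, 0]) cube([38, 38, 384]);
translate([342, 610, 0]) cube([38, 38, 384]);
translate([808, 610, 0]) cube([38, 38, 384]);
translate([342, 619, 421]) cube([504, 29, 415]);
translate([342, 198, 633]) cube([34, 421, 34]);
translate([812, 198, 633]) cube([34, 421, 34]);
translate([342, 198, 421]) cube([34, 34, 212]);
translate([812, 198, 421]) cube([34, 34, 212]);


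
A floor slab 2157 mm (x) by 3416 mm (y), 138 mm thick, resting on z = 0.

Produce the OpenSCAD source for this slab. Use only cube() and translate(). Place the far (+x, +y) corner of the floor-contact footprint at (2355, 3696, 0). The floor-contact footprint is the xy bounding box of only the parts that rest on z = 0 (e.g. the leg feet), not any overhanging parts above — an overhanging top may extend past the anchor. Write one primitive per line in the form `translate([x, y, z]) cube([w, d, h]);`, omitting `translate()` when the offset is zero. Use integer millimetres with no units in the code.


translate([198, 280, 0]) cube([2157, 3416, 138]);


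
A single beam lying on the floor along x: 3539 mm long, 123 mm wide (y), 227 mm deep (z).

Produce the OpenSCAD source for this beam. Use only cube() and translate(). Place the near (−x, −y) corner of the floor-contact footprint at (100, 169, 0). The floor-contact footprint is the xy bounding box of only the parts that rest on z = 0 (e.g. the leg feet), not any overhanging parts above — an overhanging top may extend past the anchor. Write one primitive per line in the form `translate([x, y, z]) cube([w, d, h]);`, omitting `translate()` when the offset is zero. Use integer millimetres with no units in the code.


translate([100, 169, 0]) cube([3539, 123, 227]);


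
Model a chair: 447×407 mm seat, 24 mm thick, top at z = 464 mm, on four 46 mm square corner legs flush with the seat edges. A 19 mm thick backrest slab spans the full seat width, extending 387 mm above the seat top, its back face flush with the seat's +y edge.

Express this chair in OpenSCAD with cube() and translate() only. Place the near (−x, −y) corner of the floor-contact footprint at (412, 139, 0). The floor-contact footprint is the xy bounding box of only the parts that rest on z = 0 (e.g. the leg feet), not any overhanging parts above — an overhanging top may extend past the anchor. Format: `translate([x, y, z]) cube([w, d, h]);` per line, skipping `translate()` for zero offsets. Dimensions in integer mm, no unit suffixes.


translate([412, 139, 440]) cube([447, 407, 24]);
translate([412, 139, 0]) cube([46, 46, 440]);
translate([813, 139, 0]) cube([46, 46, 440]);
translate([412, 500, 0]) cube([46, 46, 440]);
translate([813, 500, 0]) cube([46, 46, 440]);
translate([412, 527, 464]) cube([447, 19, 387]);


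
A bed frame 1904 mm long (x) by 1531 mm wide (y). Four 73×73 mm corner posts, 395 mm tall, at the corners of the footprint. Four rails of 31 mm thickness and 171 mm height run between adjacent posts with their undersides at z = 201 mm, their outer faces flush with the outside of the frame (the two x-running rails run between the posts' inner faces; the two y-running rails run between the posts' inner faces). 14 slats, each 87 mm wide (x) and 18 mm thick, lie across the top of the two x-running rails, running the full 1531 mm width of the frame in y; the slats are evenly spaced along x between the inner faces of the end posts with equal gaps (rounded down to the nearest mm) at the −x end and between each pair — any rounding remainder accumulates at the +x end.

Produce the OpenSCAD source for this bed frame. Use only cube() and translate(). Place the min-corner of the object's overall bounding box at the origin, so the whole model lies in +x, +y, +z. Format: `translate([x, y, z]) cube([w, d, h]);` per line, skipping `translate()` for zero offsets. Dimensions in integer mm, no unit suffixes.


cube([73, 73, 395]);
translate([0, 1458, 0]) cube([73, 73, 395]);
translate([1831, 0, 0]) cube([73, 73, 395]);
translate([1831, 1458, 0]) cube([73, 73, 395]);
translate([73, 0, 201]) cube([1758, 31, 171]);
translate([73, 1500, 201]) cube([1758, 31, 171]);
translate([0, 73, 201]) cube([31, 1385, 171]);
translate([1873, 73, 201]) cube([31, 1385, 171]);
translate([109, 0, 372]) cube([87, 1531, 18]);
translate([232, 0, 372]) cube([87, 1531, 18]);
translate([355, 0, 372]) cube([87, 1531, 18]);
translate([478, 0, 372]) cube([87, 1531, 18]);
translate([601, 0, 372]) cube([87, 1531, 18]);
translate([724, 0, 372]) cube([87, 1531, 18]);
translate([847, 0, 372]) cube([87, 1531, 18]);
translate([970, 0, 372]) cube([87, 1531, 18]);
translate([1093, 0, 372]) cube([87, 1531, 18]);
translate([1216, 0, 372]) cube([87, 1531, 18]);
translate([1339, 0, 372]) cube([87, 1531, 18]);
translate([1462, 0, 372]) cube([87, 1531, 18]);
translate([1585, 0, 372]) cube([87, 1531, 18]);
translate([1708, 0, 372]) cube([87, 1531, 18]);


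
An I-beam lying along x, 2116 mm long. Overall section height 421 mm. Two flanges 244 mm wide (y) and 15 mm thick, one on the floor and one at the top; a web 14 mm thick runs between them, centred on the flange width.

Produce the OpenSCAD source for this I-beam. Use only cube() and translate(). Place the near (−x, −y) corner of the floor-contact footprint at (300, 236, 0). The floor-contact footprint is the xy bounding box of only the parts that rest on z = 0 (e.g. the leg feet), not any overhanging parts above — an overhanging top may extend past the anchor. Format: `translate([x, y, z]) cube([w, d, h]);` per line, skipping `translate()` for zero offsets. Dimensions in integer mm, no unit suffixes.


translate([300, 236, 0]) cube([2116, 244, 15]);
translate([300, 351, 15]) cube([2116, 14, 391]);
translate([300, 236, 406]) cube([2116, 244, 15]);


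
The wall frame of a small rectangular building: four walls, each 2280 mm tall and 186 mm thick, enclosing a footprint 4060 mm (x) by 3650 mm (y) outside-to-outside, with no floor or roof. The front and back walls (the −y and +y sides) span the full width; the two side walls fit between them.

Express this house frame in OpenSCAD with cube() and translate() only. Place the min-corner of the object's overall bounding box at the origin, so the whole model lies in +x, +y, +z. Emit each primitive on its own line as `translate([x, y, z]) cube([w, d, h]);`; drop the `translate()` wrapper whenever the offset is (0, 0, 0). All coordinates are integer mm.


cube([4060, 186, 2280]);
translate([0, 3464, 0]) cube([4060, 186, 2280]);
translate([0, 186, 0]) cube([186, 3278, 2280]);
translate([3874, 186, 0]) cube([186, 3278, 2280]);


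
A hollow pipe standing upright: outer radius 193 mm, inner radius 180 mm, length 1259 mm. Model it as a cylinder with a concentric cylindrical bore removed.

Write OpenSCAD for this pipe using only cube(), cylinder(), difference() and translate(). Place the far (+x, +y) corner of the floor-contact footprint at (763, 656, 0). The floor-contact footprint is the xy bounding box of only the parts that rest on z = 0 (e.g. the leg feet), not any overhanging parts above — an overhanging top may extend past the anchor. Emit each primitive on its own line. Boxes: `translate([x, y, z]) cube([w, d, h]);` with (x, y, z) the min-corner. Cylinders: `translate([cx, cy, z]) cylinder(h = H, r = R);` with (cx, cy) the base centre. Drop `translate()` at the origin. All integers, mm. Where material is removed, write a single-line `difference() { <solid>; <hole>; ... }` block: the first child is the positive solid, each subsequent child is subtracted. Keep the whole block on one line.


difference() { translate([570, 463, 0]) cylinder(h = 1259, r = 193); translate([570, 463, 0]) cylinder(h = 1259, r = 180); }


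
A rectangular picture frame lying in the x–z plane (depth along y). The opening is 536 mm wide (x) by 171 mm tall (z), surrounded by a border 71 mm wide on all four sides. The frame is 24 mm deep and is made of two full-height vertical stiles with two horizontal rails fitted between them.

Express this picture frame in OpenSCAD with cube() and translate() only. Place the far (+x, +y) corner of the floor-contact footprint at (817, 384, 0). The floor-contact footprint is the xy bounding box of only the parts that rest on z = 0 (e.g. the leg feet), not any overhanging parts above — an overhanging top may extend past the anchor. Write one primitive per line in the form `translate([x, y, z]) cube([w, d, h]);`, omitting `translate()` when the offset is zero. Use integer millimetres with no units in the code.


translate([139, 360, 0]) cube([71, 24, 313]);
translate([746, 360, 0]) cube([71, 24, 313]);
translate([210, 360, 0]) cube([536, 24, 71]);
translate([210, 360, 242]) cube([536, 24, 71]);


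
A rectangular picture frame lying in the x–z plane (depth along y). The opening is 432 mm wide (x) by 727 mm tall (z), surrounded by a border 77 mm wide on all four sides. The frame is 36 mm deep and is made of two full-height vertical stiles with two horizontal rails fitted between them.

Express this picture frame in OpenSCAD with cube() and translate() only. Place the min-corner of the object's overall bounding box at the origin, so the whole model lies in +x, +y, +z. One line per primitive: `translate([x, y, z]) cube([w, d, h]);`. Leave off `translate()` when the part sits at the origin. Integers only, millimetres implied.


cube([77, 36, 881]);
translate([509, 0, 0]) cube([77, 36, 881]);
translate([77, 0, 0]) cube([432, 36, 77]);
translate([77, 0, 804]) cube([432, 36, 77]);


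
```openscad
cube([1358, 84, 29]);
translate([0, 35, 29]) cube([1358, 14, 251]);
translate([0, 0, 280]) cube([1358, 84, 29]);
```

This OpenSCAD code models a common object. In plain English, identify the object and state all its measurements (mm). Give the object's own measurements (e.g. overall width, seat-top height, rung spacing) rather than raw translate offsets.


An I-beam lying along x, 1358 mm long. Overall section height 309 mm. Two flanges 84 mm wide (y) and 29 mm thick, one on the floor and one at the top; a web 14 mm thick runs between them, centred on the flange width.


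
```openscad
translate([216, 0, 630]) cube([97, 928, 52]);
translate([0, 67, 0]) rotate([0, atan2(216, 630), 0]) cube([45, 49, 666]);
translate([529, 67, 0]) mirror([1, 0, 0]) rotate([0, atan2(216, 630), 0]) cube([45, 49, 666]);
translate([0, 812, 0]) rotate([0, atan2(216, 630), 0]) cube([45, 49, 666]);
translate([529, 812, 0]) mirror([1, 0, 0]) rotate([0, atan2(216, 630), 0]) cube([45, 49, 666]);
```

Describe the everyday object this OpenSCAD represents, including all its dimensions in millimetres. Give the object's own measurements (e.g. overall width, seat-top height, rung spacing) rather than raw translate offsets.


A sawhorse. A 97×928×52 mm beam (x, y, z) sits on two A-frame leg pairs. Each pair is two raked legs of 45×49 mm section (49 mm along y) splaying symmetrically in x. Each leg rises 630 mm vertically over 216 mm of horizontal reach and is 666 mm long along its own axis. Every leg's outer bottom edge rests on the floor and its outer top edge meets a bottom edge of the beam — the left legs (tilting toward +x) meet the beam's −x bottom edge, the right legs (their mirror images, tilting toward −x) meet its +x bottom edge — so the leg tops tuck under the beam, the beam's underside is 630 mm above the floor, and the feet are 529 mm apart outside-to-outside with the beam centred between them. The two leg pairs are set in 67 mm from either end of the beam.


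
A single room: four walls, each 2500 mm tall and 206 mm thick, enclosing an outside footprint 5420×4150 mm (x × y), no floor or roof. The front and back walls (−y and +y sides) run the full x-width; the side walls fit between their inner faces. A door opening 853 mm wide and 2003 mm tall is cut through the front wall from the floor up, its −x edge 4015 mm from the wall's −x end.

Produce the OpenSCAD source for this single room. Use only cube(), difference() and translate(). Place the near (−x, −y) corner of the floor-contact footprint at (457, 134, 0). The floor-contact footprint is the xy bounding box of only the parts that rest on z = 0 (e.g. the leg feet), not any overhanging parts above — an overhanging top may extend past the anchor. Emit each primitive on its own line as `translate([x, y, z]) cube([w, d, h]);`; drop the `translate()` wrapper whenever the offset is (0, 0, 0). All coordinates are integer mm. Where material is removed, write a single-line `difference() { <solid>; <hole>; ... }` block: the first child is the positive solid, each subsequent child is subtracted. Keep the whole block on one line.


difference() { translate([457, 134, 0]) cube([5420, 206, 2500]); translate([4472, 134, 0]) cube([853, 206, 2003]); }
translate([457, 4078, 0]) cube([5420, 206, 2500]);
translate([457, 340, 0]) cube([206, 3738, 2500]);
translate([5671, 340, 0]) cube([206, 3738, 2500]);


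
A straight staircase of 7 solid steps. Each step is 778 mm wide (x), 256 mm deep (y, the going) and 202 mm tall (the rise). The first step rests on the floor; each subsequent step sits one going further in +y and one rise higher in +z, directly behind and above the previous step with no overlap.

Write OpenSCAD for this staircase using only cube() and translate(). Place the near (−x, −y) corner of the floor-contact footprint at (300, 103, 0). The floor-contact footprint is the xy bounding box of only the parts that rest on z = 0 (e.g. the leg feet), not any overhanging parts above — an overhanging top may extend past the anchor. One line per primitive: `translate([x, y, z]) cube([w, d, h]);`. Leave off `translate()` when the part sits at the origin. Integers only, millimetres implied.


translate([300, 103, 0]) cube([778, 256, 202]);
translate([300, 359, 202]) cube([778, 256, 202]);
translate([300, 615, 404]) cube([778, 256, 202]);
translate([300, 871, 606]) cube([778, 256, 202]);
translate([300, 1127, 808]) cube([778, 256, 202]);
translate([300, 1383, 1010]) cube([778, 256, 202]);
translate([300, 1639, 1212]) cube([778, 256, 202]);


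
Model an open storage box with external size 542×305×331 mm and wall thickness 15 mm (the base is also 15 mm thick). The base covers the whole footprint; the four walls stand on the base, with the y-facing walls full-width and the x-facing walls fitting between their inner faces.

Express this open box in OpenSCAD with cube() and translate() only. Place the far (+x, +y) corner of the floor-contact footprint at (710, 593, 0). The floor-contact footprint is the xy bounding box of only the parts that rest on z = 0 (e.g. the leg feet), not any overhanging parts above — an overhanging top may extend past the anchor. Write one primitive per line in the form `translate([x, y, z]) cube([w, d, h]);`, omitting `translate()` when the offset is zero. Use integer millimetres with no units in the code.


translate([168, 288, 0]) cube([542, 305, 15]);
translate([168, 288, 15]) cube([542, 15, 316]);
translate([168, 578, 15]) cube([542, 15, 316]);
translate([168, 303, 15]) cube([15, 275, 316]);
translate([695, 303, 15]) cube([15, 275, 316]);


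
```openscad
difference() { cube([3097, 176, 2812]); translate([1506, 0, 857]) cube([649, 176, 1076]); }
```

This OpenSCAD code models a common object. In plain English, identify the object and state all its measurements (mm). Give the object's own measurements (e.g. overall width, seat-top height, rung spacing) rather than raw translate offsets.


A wall 3097 mm long (x), 176 mm thick (y), 2812 mm tall, with a rectangular window opening cut through it. The opening is 649 mm wide and 1076 mm tall; its sill is at z = 857 mm and its near (−x) edge is 1506 mm from the wall's −x end. The opening passes through the full wall thickness.


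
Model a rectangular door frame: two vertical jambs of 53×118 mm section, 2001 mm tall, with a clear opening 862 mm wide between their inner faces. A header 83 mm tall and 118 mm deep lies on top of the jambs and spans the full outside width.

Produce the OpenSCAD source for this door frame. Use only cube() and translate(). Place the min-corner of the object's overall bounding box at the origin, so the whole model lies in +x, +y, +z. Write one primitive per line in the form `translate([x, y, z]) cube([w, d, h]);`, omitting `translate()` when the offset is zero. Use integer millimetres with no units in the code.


cube([53, 118, 2001]);
translate([915, 0, 0]) cube([53, 118, 2001]);
translate([0, 0, 2001]) cube([968, 118, 83]);


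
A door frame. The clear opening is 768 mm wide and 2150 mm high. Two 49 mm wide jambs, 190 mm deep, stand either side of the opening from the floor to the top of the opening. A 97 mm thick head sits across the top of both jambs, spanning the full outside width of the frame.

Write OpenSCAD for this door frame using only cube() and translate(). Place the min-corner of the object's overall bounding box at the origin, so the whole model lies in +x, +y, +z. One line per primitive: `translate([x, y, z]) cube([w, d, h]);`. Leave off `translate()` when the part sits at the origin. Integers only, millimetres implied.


cube([49, 190, 2150]);
translate([817, 0, 0]) cube([49, 190, 2150]);
translate([0, 0, 2150]) cube([866, 190, 97]);


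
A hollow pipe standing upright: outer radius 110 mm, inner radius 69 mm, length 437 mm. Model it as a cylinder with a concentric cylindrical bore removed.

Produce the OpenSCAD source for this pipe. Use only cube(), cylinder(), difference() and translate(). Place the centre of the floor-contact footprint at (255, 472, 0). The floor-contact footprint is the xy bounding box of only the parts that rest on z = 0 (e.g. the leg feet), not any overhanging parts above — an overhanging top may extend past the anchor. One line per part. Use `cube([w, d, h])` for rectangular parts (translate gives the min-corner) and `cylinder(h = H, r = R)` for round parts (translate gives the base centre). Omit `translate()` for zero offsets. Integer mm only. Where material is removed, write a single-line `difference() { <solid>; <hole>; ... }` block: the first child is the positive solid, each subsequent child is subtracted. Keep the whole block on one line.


difference() { translate([255, 472, 0]) cylinder(h = 437, r = 110); translate([255, 472, 0]) cylinder(h = 437, r = 69); }


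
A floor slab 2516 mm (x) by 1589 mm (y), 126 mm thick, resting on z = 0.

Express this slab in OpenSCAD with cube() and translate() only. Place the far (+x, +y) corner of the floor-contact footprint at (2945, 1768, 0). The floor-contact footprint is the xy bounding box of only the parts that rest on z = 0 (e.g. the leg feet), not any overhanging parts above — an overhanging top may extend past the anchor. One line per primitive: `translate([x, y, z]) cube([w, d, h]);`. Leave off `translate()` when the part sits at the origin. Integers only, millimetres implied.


translate([429, 179, 0]) cube([2516, 1589, 126]);


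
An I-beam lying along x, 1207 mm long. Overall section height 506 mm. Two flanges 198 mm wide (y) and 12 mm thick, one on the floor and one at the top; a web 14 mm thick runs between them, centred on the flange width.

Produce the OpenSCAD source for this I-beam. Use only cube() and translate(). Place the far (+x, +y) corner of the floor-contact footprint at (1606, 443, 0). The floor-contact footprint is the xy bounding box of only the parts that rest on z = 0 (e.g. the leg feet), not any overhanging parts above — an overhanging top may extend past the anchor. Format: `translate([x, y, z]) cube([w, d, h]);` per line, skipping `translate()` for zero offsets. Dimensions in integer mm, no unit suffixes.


translate([399, 245, 0]) cube([1207, 198, 12]);
translate([399, 337, 12]) cube([1207, 14, 482]);
translate([399, 245, 494]) cube([1207, 198, 12]);


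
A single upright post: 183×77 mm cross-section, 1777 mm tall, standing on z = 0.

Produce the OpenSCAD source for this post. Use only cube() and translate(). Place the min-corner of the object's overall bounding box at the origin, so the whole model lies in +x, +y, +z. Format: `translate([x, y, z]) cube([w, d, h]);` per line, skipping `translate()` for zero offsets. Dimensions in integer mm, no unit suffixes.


cube([183, 77, 1777]);


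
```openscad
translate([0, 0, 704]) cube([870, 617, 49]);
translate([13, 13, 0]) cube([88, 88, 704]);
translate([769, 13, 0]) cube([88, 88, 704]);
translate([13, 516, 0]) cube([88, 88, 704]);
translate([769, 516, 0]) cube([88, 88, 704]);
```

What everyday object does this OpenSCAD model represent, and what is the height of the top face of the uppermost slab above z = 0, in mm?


A table. The table height is 753 mm.

A 870×617×49 slab sits at z = 704 on four 88 mm square posts — a table. The top surface is at 704 + 49 = 753 mm.


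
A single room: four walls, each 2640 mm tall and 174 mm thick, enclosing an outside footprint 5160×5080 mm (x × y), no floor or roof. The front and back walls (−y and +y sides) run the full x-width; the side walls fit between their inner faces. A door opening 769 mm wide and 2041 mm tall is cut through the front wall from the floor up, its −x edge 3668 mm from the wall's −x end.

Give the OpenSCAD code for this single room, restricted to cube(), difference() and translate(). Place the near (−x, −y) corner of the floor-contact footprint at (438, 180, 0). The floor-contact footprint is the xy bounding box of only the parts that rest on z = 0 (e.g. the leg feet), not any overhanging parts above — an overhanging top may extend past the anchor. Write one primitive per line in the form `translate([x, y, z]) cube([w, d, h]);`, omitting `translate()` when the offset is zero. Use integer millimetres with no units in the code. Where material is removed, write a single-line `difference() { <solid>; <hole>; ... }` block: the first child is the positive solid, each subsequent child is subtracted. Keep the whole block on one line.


difference() { translate([438, 180, 0]) cube([5160, 174, 2640]); translate([4106, 180, 0]) cube([769, 174, 2041]); }
translate([438, 5086, 0]) cube([5160, 174, 2640]);
translate([438, 354, 0]) cube([174, 4732, 2640]);
translate([5424, 354, 0]) cube([174, 4732, 2640]);


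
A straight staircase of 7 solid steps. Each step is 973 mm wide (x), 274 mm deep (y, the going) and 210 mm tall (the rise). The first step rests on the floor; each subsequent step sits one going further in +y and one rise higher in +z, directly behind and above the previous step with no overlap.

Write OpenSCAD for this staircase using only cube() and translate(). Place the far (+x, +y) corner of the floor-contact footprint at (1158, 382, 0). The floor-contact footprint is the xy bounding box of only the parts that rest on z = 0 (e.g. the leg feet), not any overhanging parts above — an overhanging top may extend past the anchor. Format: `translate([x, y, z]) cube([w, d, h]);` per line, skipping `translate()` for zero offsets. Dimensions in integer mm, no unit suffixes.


translate([185, 108, 0]) cube([973, 274, 210]);
translate([185, 382, 210]) cube([973, 274, 210]);
translate([185, 656, 420]) cube([973, 274, 210]);
translate([185, 930, 630]) cube([973, 274, 210]);
translate([185, 1204, 840]) cube([973, 274, 210]);
translate([185, 1478, 1050]) cube([973, 274, 210]);
translate([185, 1752, 1260]) cube([973, 274, 210]);


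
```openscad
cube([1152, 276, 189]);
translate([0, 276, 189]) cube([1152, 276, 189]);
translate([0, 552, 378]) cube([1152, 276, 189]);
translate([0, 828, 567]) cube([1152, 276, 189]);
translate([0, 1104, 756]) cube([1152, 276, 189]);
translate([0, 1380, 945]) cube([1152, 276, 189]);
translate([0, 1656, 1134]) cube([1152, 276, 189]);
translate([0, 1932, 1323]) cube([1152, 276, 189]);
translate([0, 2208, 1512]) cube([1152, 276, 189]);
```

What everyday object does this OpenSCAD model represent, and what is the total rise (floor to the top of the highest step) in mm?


A staircase. The total rise is 1701 mm.

9 identical blocks, each offset up and back from the previous — a staircase. Each step is 189 mm tall and there are 9 of them, so the total rise is 9 × 189 = 1701 mm.
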